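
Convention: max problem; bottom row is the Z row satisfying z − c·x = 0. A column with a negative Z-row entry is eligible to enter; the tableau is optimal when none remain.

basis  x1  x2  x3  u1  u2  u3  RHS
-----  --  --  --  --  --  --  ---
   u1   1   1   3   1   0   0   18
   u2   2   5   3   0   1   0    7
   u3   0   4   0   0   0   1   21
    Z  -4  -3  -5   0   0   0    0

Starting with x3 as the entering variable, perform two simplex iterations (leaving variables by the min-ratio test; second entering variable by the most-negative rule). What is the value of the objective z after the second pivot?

14

Ratio test on column x3 — row 1: 18/3 = 6; row 2: 7/3 = 7/3; row 3: entry 0 ≤ 0. Minimum is 7/3 at row 2 (u2 leaves); pivot element 3.
Pivot on row 2; the Z-row RHS becomes 0 − (-5)·(7/3) = 35/3.
Next entering variable (most negative Z-row entry -2/3): x1.
Ratio test on column x1 — row 1: entry -1 ≤ 0; row 2: (7/3)/(2/3) = 7/2; row 3: entry 0 ≤ 0. Minimum is 7/2 at row 2 (x3 leaves); pivot element 2/3.
After the second pivot the Z-row RHS is 35/3 − (-2/3)·(7/2) = 14.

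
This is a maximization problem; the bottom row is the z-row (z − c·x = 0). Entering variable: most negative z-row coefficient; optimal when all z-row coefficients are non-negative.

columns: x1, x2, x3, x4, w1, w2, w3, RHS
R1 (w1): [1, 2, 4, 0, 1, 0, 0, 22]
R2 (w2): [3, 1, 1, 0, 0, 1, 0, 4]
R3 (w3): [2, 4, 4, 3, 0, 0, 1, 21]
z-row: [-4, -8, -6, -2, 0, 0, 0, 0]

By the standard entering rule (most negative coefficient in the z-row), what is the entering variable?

Negative z-row entries: x1: -4, x2: -8, x3: -6, x4: -2.
The most negative is -8 in column x2, so x2 enters.

x2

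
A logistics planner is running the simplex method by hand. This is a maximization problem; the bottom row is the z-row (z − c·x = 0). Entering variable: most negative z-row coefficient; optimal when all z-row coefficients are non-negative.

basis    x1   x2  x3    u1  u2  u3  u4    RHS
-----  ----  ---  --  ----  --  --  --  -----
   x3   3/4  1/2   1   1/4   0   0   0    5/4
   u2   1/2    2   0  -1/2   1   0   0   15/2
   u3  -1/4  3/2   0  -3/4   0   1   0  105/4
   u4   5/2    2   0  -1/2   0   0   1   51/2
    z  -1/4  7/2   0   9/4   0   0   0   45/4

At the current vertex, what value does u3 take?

u3 is basic (row 3); its value is the RHS of that row, 105/4.

105/4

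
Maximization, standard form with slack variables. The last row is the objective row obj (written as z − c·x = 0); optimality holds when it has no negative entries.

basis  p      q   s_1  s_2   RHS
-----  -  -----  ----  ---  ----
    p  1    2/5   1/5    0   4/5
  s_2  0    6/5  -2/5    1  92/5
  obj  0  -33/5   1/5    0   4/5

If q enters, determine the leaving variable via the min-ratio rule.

Column q entries and ratios — p: (4/5)/(2/5) = 2; s_2: (92/5)/(6/5) = 46/3.
Smallest ratio is 2 in the row of p, so p leaves.

p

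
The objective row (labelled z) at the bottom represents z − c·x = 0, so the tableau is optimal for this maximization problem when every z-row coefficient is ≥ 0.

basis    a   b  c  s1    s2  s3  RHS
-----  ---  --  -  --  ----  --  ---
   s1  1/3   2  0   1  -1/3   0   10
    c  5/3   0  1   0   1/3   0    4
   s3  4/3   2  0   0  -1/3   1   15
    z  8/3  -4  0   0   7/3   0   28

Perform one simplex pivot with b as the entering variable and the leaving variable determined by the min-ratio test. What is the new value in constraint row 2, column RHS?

Ratio test on column b — row 1: 10/2 = 5; row 2: entry 0 ≤ 0; row 3: 15/2 = 15/2. Minimum is 5 at row 1 (s1 leaves); pivot element 2.
Divide row 1 by 2; eliminate column b from the other rows.
Row 2 update in column RHS: 4 − 0·5 = 4.

4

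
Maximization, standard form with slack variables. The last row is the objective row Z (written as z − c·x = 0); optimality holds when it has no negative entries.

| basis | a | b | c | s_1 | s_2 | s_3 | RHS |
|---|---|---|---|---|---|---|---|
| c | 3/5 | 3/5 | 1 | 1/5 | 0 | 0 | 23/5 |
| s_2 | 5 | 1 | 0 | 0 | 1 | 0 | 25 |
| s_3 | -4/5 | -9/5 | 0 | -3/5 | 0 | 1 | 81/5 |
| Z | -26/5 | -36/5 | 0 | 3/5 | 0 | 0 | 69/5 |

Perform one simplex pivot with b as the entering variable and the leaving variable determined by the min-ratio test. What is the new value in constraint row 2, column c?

-5/3

Ratio test on column b — row 1: (23/5)/(3/5) = 23/3; row 2: 25/1 = 25; row 3: entry -9/5 ≤ 0. Minimum is 23/3 at row 1 (c leaves); pivot element 3/5.
Divide row 1 by 3/5; eliminate column b from the other rows.
Row 2 update in column c: 0 − 1·(5/3) = -5/3.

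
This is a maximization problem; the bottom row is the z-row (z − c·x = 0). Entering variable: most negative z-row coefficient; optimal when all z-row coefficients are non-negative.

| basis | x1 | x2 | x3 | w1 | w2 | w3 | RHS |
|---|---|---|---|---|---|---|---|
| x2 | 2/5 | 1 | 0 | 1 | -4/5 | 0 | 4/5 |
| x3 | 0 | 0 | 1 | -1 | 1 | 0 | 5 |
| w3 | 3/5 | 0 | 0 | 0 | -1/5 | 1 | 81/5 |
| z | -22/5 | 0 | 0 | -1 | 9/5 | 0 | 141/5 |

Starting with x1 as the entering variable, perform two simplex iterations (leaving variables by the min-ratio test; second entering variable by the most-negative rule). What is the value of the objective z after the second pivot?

72

Ratio test on column x1 — row 1: (4/5)/(2/5) = 2; row 2: entry 0 ≤ 0; row 3: (81/5)/(3/5) = 27. Minimum is 2 at row 1 (x2 leaves); pivot element 2/5.
Pivot on row 1; the z-row RHS becomes 141/5 − (-22/5)·2 = 37.
Next entering variable (most negative z-row entry -7): w2.
Ratio test on column w2 — row 1: entry -2 ≤ 0; row 2: 5/1 = 5; row 3: 15/1 = 15. Minimum is 5 at row 2 (x3 leaves); pivot element 1.
After the second pivot the z-row RHS is 37 − (-7)·5 = 72.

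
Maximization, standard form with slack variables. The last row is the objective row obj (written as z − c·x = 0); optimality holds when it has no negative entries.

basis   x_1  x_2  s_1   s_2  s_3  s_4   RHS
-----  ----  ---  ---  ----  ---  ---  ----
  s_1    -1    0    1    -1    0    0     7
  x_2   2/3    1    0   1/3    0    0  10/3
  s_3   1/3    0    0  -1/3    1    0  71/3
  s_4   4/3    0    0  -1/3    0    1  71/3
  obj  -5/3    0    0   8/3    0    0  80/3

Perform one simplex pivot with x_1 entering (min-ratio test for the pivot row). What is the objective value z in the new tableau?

Ratio test on column x_1 — row 1: entry -1 ≤ 0; row 2: (10/3)/(2/3) = 5; row 3: (71/3)/(1/3) = 71; row 4: (71/3)/(4/3) = 71/4. Minimum is 5 at row 2 (x_2 leaves); pivot element 2/3.
Pivot on row 2; the obj-row RHS becomes 80/3 − (-5/3)·5 = 35.

35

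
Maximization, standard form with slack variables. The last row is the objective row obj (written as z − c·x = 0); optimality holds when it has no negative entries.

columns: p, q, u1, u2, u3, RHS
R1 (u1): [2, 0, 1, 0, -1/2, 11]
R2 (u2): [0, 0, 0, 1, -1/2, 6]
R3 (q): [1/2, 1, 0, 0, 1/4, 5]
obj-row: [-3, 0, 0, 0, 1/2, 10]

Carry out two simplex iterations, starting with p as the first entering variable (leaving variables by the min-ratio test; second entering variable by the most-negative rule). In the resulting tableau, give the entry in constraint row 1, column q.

2/3

Ratio test on column p — row 1: 11/2 = 11/2; row 2: entry 0 ≤ 0; row 3: 5/(1/2) = 10. Minimum is 11/2 at row 1 (u1 leaves); pivot element 2.
Divide row 1 by 2; eliminate column p from the other rows.
Second iteration: most negative obj-row entry is -1/4 in column u3, so u3 enters.
Ratio test on column u3 — row 1: entry -1/4 ≤ 0; row 2: entry -1/2 ≤ 0; row 3: (9/4)/(3/8) = 6. Minimum is 6 at row 3 (q leaves); pivot element 3/8.
Divide row 3 by 3/8; eliminate column u3 from the other rows.
After both pivots, the entry at constraint row 1, column q is 2/3.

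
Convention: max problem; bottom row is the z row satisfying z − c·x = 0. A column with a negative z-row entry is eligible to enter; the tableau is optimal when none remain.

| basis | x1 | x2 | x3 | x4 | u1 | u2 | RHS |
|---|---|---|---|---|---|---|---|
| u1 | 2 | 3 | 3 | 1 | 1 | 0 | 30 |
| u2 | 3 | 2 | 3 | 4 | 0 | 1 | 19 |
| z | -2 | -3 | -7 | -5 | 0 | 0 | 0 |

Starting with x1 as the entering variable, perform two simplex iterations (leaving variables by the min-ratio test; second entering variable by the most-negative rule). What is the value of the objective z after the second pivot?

133/3

Ratio test on column x1 — row 1: 30/2 = 15; row 2: 19/3 = 19/3. Minimum is 19/3 at row 2 (u2 leaves); pivot element 3.
Pivot on row 2; the z-row RHS becomes 0 − (-2)·(19/3) = 38/3.
Next entering variable (most negative z-row entry -5): x3.
Ratio test on column x3 — row 1: (52/3)/1 = 52/3; row 2: (19/3)/1 = 19/3. Minimum is 19/3 at row 2 (x1 leaves); pivot element 1.
After the second pivot the z-row RHS is 38/3 − (-5)·(19/3) = 133/3.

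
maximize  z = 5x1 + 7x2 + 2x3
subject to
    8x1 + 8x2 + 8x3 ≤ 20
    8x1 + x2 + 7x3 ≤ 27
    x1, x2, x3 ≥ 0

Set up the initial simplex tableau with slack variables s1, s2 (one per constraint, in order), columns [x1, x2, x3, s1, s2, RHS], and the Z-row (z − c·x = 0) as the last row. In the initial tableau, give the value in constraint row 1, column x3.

Constraint 1 has coefficient 8 on x3.

8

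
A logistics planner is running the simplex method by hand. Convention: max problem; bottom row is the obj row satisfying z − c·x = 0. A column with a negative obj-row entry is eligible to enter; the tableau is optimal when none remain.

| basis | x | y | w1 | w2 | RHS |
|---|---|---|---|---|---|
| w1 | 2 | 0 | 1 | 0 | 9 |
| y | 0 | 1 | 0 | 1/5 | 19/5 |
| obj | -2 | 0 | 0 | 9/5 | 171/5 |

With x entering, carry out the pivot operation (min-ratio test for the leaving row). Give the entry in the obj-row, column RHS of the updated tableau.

216/5

Ratio test on column x — row 1: 9/2 = 9/2; row 2: entry 0 ≤ 0. Minimum is 9/2 at row 1 (w1 leaves); pivot element 2.
Divide row 1 by 2; eliminate column x from the other rows.
obj-row update in column RHS: 171/5 − (-2)·(9/2) = 216/5.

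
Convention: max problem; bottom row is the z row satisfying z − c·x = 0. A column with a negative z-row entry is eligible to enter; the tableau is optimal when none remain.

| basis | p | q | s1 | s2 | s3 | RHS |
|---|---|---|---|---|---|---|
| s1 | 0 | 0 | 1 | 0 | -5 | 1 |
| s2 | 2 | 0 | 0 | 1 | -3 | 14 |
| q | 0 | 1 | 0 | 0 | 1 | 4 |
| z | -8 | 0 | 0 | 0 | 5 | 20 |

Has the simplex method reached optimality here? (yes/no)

no

The z-row has a negative entry -8 in column p, so it is not optimal.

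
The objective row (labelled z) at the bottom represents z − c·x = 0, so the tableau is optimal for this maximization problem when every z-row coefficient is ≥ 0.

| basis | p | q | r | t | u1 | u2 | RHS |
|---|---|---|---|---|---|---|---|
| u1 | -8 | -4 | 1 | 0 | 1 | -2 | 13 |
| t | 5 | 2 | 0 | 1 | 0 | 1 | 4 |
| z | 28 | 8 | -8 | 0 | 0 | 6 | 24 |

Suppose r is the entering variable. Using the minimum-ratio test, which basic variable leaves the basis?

Column r entries and ratios — u1: 13/1 = 13; t: 0 ≤ 0, skip.
Smallest ratio is 13 in the row of u1, so u1 leaves.

u1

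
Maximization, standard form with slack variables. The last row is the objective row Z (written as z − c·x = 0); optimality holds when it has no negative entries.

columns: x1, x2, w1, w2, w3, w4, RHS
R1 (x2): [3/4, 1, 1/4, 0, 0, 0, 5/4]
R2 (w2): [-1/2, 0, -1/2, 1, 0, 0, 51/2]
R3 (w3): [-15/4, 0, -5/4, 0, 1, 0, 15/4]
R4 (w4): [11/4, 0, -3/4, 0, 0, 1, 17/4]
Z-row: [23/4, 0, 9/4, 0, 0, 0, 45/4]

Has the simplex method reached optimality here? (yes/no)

yes

Every Z-row coefficient is ≥ 0, so the tableau is optimal.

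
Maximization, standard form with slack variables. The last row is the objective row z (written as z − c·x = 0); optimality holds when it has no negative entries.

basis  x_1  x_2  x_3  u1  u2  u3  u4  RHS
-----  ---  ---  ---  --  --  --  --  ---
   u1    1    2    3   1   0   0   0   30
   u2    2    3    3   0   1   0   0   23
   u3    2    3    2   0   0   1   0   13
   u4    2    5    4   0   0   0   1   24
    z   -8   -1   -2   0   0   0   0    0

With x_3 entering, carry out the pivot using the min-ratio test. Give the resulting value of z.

12

Ratio test on column x_3 — row 1: 30/3 = 10; row 2: 23/3 = 23/3; row 3: 13/2 = 13/2; row 4: 24/4 = 6. Minimum is 6 at row 4 (u4 leaves); pivot element 4.
Pivot on row 4; the z-row RHS becomes 0 − (-2)·6 = 12.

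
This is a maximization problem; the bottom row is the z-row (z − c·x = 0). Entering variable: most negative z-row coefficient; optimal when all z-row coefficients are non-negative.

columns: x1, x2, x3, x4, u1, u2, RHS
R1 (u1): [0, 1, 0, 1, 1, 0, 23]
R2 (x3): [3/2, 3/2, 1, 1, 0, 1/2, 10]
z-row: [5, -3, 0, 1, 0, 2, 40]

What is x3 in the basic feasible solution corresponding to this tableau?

x3 is basic (row 2); its value is the RHS of that row, 10.

10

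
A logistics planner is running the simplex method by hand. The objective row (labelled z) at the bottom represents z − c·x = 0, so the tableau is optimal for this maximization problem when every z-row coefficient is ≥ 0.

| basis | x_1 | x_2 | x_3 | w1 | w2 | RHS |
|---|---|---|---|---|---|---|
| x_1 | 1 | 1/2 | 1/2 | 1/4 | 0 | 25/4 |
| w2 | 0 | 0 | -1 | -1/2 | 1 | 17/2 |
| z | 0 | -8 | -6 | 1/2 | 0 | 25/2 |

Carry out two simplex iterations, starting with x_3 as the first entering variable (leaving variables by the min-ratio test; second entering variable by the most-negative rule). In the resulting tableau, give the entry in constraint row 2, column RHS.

17/2

Ratio test on column x_3 — row 1: (25/4)/(1/2) = 25/2; row 2: entry -1 ≤ 0. Minimum is 25/2 at row 1 (x_1 leaves); pivot element 1/2.
Divide row 1 by 1/2; eliminate column x_3 from the other rows.
Second iteration: most negative z-row entry is -2 in column x_2, so x_2 enters.
Ratio test on column x_2 — row 1: (25/2)/1 = 25/2; row 2: 21/1 = 21. Minimum is 25/2 at row 1 (x_3 leaves); pivot element 1.
Divide row 1 by 1; eliminate column x_2 from the other rows.
After both pivots, the entry at constraint row 2, column RHS is 17/2.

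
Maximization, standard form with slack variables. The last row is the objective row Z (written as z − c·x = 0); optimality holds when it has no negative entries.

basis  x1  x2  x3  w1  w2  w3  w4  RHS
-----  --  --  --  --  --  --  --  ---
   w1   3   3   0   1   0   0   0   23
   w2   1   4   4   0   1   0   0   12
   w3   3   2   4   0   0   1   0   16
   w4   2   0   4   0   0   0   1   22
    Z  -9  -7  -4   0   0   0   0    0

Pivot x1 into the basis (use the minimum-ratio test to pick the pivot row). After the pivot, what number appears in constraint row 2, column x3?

8/3

Ratio test on column x1 — row 1: 23/3 = 23/3; row 2: 12/1 = 12; row 3: 16/3 = 16/3; row 4: 22/2 = 11. Minimum is 16/3 at row 3 (w3 leaves); pivot element 3.
Divide row 3 by 3; eliminate column x1 from the other rows.
Row 2 update in column x3: 4 − 1·(4/3) = 8/3.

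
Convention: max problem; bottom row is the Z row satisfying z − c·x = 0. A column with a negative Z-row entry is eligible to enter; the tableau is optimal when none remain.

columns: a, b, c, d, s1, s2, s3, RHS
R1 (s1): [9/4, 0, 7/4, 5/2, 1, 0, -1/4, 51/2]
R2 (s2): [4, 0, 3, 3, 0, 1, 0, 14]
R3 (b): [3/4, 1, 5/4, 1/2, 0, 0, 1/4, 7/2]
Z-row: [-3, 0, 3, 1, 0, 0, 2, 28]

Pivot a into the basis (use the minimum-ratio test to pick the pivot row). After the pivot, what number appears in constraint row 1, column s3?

-1/4

Ratio test on column a — row 1: (51/2)/(9/4) = 34/3; row 2: 14/4 = 7/2; row 3: (7/2)/(3/4) = 14/3. Minimum is 7/2 at row 2 (s2 leaves); pivot element 4.
Divide row 2 by 4; eliminate column a from the other rows.
Row 1 update in column s3: -1/4 − (9/4)·0 = -1/4.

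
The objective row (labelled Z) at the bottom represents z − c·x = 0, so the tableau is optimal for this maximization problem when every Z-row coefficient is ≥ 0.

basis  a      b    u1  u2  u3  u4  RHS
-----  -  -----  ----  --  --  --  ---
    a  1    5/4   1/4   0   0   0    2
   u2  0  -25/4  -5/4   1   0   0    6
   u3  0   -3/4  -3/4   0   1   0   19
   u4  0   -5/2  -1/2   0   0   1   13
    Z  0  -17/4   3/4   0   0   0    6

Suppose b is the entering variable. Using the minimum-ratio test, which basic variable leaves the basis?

Column b entries and ratios — a: 2/(5/4) = 8/5; u2: -25/4 ≤ 0, skip; u3: -3/4 ≤ 0, skip; u4: -5/2 ≤ 0, skip.
Smallest ratio is 8/5 in the row of a, so a leaves.

a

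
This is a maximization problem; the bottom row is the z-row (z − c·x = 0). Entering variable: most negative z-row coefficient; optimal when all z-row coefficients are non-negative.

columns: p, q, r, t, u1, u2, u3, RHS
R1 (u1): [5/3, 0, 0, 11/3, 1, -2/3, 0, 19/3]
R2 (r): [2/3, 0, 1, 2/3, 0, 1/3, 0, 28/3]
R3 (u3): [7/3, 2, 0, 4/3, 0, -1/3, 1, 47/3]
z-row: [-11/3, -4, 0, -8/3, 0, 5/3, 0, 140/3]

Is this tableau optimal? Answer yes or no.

The z-row has a negative entry -4 in column q, so it is not optimal.

no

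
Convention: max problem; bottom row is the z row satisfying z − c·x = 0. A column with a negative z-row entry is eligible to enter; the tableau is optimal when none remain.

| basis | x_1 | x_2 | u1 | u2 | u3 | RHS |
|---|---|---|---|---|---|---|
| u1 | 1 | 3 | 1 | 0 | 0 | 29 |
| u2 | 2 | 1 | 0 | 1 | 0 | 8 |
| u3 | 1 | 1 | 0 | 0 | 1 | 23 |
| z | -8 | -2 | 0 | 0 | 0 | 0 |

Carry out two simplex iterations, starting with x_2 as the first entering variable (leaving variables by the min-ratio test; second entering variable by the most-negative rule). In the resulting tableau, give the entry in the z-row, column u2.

4

Ratio test on column x_2 — row 1: 29/3 = 29/3; row 2: 8/1 = 8; row 3: 23/1 = 23. Minimum is 8 at row 2 (u2 leaves); pivot element 1.
Divide row 2 by 1; eliminate column x_2 from the other rows.
Second iteration: most negative z-row entry is -4 in column x_1, so x_1 enters.
Ratio test on column x_1 — row 1: entry -5 ≤ 0; row 2: 8/2 = 4; row 3: entry -1 ≤ 0. Minimum is 4 at row 2 (x_2 leaves); pivot element 2.
Divide row 2 by 2; eliminate column x_1 from the other rows.
After both pivots, the entry at the z-row, column u2 is 4.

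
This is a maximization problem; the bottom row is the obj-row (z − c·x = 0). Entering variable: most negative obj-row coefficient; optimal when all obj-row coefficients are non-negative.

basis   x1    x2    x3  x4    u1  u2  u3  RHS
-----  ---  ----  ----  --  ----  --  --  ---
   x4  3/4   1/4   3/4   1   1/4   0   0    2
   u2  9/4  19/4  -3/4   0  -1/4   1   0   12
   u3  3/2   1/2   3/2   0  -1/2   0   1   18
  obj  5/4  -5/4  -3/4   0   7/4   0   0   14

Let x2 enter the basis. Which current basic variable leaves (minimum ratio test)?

u2

Column x2 entries and ratios — x4: 2/(1/4) = 8; u2: 12/(19/4) = 48/19; u3: 18/(1/2) = 36.
Smallest ratio is 48/19 in the row of u2, so u2 leaves.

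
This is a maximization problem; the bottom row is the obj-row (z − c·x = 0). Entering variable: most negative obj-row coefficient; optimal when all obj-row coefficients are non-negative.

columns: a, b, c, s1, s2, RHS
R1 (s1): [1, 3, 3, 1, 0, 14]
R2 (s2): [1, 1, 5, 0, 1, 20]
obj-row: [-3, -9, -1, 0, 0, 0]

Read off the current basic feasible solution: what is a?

0

a is not in the basis, so in the current basic feasible solution a = 0.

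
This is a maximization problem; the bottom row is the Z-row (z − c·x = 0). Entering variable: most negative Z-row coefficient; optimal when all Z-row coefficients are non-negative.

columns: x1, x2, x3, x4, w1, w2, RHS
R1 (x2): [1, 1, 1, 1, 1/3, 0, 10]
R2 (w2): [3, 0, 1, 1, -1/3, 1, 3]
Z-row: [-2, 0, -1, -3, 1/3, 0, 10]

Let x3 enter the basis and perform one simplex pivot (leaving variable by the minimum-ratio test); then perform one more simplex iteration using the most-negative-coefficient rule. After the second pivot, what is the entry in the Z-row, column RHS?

Ratio test on column x3 — row 1: 10/1 = 10; row 2: 3/1 = 3. Minimum is 3 at row 2 (w2 leaves); pivot element 1.
Divide row 2 by 1; eliminate column x3 from the other rows.
Second iteration: most negative Z-row entry is -2 in column x4, so x4 enters.
Ratio test on column x4 — row 1: entry 0 ≤ 0; row 2: 3/1 = 3. Minimum is 3 at row 2 (x3 leaves); pivot element 1.
Divide row 2 by 1; eliminate column x4 from the other rows.
After both pivots, the entry at the Z-row, column RHS is 19.

19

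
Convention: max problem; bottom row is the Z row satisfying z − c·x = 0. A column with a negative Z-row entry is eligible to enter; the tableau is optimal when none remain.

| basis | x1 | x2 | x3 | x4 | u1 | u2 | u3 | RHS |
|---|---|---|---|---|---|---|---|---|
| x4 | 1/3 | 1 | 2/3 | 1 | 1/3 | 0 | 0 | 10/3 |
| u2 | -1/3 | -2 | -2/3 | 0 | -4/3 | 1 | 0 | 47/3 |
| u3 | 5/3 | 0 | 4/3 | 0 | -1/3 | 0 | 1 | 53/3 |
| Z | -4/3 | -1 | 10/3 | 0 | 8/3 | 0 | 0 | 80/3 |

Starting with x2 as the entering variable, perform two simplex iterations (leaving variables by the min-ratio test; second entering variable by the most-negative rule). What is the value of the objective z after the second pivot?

40

Ratio test on column x2 — row 1: (10/3)/1 = 10/3; row 2: entry -2 ≤ 0; row 3: entry 0 ≤ 0. Minimum is 10/3 at row 1 (x4 leaves); pivot element 1.
Pivot on row 1; the Z-row RHS becomes 80/3 − (-1)·(10/3) = 30.
Next entering variable (most negative Z-row entry -1): x1.
Ratio test on column x1 — row 1: (10/3)/(1/3) = 10; row 2: (67/3)/(1/3) = 67; row 3: (53/3)/(5/3) = 53/5. Minimum is 10 at row 1 (x2 leaves); pivot element 1/3.
After the second pivot the Z-row RHS is 30 − (-1)·10 = 40.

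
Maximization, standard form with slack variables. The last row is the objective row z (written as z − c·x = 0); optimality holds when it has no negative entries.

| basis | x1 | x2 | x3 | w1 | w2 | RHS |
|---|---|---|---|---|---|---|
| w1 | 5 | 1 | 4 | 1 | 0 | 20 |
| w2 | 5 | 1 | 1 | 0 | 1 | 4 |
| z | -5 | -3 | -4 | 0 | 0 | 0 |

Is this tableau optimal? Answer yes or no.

no

The z-row has a negative entry -5 in column x1, so it is not optimal.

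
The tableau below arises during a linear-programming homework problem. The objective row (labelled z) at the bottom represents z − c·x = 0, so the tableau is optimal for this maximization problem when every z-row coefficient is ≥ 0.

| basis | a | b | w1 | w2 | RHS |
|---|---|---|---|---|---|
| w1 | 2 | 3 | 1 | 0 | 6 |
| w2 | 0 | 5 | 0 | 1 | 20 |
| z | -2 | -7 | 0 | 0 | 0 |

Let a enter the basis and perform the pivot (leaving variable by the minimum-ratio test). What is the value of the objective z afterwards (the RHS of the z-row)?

6

Ratio test on column a — row 1: 6/2 = 3; row 2: entry 0 ≤ 0. Minimum is 3 at row 1 (w1 leaves); pivot element 2.
Pivot on row 1; the z-row RHS becomes 0 − (-2)·3 = 6.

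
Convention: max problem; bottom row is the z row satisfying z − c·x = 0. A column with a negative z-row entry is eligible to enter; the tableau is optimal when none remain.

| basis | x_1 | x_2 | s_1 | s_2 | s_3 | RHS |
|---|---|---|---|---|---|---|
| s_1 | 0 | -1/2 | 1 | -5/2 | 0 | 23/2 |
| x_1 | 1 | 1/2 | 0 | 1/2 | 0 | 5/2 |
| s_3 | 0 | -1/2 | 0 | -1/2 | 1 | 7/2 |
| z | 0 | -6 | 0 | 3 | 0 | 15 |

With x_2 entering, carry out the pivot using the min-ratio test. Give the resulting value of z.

Ratio test on column x_2 — row 1: entry -1/2 ≤ 0; row 2: (5/2)/(1/2) = 5; row 3: entry -1/2 ≤ 0. Minimum is 5 at row 2 (x_1 leaves); pivot element 1/2.
Pivot on row 2; the z-row RHS becomes 15 − (-6)·5 = 45.

45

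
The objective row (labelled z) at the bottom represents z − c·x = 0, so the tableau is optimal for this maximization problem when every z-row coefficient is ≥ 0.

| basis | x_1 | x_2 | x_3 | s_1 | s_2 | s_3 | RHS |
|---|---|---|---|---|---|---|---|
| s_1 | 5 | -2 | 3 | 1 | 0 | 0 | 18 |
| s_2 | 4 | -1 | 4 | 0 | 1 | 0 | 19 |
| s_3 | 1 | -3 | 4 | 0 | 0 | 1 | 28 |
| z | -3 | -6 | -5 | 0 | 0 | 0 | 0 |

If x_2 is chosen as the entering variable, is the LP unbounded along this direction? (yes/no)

yes

Every constraint-row entry in column x_2 is ≤ 0, so increasing x_2 is unbounded.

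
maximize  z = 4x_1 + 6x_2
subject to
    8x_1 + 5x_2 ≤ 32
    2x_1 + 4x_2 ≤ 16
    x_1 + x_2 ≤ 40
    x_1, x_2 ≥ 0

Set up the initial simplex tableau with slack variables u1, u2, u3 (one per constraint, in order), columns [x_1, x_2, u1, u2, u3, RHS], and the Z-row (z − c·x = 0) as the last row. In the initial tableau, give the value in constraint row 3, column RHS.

40

The RHS of constraint 3 is b_3 = 40.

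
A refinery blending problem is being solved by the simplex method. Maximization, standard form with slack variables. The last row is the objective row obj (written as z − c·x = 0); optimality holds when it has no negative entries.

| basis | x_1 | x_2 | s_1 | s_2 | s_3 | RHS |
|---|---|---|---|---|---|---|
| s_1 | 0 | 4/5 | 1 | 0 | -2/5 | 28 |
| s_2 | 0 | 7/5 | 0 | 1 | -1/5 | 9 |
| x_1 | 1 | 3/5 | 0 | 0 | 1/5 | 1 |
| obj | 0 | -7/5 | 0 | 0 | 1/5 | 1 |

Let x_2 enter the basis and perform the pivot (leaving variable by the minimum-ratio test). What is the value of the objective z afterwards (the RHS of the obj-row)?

10/3

Ratio test on column x_2 — row 1: 28/(4/5) = 35; row 2: 9/(7/5) = 45/7; row 3: 1/(3/5) = 5/3. Minimum is 5/3 at row 3 (x_1 leaves); pivot element 3/5.
Pivot on row 3; the obj-row RHS becomes 1 − (-7/5)·(5/3) = 10/3.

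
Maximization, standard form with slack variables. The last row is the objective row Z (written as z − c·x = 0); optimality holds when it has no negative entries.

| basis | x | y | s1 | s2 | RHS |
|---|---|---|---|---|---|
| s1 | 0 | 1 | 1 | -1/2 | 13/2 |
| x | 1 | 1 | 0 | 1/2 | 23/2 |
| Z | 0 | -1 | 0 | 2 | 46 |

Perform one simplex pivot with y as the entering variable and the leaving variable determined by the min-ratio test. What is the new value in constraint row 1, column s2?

Ratio test on column y — row 1: (13/2)/1 = 13/2; row 2: (23/2)/1 = 23/2. Minimum is 13/2 at row 1 (s1 leaves); pivot element 1.
Divide row 1 by 1; eliminate column y from the other rows.
In the new row 1, the s2 entry is the old entry divided by the pivot: (-1/2)/1 = -1/2.

-1/2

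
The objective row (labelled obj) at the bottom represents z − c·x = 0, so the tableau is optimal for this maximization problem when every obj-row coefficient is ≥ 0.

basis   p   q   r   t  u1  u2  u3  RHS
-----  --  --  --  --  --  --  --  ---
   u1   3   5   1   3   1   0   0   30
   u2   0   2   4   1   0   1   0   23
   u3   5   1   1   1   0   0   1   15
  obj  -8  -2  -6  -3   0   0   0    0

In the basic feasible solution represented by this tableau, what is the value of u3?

15

u3 is basic (row 3); its value is the RHS of that row, 15.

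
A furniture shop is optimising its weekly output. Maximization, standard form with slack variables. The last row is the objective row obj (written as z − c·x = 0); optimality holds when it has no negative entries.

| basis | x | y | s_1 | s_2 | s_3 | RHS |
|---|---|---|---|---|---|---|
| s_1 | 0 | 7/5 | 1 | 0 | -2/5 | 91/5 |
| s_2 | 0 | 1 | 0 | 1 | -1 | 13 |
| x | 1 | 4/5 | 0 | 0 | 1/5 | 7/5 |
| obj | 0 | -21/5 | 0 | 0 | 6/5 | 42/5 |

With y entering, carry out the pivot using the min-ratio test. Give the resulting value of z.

63/4

Ratio test on column y — row 1: (91/5)/(7/5) = 13; row 2: 13/1 = 13; row 3: (7/5)/(4/5) = 7/4. Minimum is 7/4 at row 3 (x leaves); pivot element 4/5.
Pivot on row 3; the obj-row RHS becomes 42/5 − (-21/5)·(7/4) = 63/4.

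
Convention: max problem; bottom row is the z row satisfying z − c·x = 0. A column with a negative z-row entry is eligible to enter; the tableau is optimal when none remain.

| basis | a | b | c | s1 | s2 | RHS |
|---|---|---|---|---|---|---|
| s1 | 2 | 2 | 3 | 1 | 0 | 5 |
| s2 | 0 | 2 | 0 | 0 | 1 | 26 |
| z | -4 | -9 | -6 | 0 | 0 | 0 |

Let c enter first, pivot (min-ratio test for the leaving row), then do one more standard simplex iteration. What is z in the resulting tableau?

Ratio test on column c — row 1: 5/3 = 5/3; row 2: entry 0 ≤ 0. Minimum is 5/3 at row 1 (s1 leaves); pivot element 3.
Pivot on row 1; the z-row RHS becomes 0 − (-6)·(5/3) = 10.
Next entering variable (most negative z-row entry -5): b.
Ratio test on column b — row 1: (5/3)/(2/3) = 5/2; row 2: 26/2 = 13. Minimum is 5/2 at row 1 (c leaves); pivot element 2/3.
After the second pivot the z-row RHS is 10 − (-5)·(5/2) = 45/2.

45/2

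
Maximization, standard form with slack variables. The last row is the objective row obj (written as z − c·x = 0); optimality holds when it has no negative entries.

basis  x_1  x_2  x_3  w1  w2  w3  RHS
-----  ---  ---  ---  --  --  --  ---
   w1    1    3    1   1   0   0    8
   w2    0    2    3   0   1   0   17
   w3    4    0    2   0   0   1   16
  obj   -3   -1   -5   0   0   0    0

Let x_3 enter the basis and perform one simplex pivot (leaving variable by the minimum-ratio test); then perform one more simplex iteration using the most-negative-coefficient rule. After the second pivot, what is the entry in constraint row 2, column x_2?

2/3

Ratio test on column x_3 — row 1: 8/1 = 8; row 2: 17/3 = 17/3; row 3: 16/2 = 8. Minimum is 17/3 at row 2 (w2 leaves); pivot element 3.
Divide row 2 by 3; eliminate column x_3 from the other rows.
Second iteration: most negative obj-row entry is -3 in column x_1, so x_1 enters.
Ratio test on column x_1 — row 1: (7/3)/1 = 7/3; row 2: entry 0 ≤ 0; row 3: (14/3)/4 = 7/6. Minimum is 7/6 at row 3 (w3 leaves); pivot element 4.
Divide row 3 by 4; eliminate column x_1 from the other rows.
After both pivots, the entry at constraint row 2, column x_2 is 2/3.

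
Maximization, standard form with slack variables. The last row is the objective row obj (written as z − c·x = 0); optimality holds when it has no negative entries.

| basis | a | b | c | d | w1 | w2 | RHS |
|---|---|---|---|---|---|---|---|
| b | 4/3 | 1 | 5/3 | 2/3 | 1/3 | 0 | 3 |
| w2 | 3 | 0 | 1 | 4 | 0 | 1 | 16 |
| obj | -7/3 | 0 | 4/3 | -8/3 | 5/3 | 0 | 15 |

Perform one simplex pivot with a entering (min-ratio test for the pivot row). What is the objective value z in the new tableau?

81/4

Ratio test on column a — row 1: 3/(4/3) = 9/4; row 2: 16/3 = 16/3. Minimum is 9/4 at row 1 (b leaves); pivot element 4/3.
Pivot on row 1; the obj-row RHS becomes 15 − (-7/3)·(9/4) = 81/4.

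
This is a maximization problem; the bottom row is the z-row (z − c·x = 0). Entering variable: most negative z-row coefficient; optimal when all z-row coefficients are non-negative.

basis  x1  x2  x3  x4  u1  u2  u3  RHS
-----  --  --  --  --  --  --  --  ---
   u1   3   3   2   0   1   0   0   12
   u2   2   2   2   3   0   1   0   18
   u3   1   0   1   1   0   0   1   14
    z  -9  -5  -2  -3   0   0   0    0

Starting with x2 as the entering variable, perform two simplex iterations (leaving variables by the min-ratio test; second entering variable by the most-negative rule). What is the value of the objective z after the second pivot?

Ratio test on column x2 — row 1: 12/3 = 4; row 2: 18/2 = 9; row 3: entry 0 ≤ 0. Minimum is 4 at row 1 (u1 leaves); pivot element 3.
Pivot on row 1; the z-row RHS becomes 0 − (-5)·4 = 20.
Next entering variable (most negative z-row entry -4): x1.
Ratio test on column x1 — row 1: 4/1 = 4; row 2: entry 0 ≤ 0; row 3: 14/1 = 14. Minimum is 4 at row 1 (x2 leaves); pivot element 1.
After the second pivot the z-row RHS is 20 − (-4)·4 = 36.

36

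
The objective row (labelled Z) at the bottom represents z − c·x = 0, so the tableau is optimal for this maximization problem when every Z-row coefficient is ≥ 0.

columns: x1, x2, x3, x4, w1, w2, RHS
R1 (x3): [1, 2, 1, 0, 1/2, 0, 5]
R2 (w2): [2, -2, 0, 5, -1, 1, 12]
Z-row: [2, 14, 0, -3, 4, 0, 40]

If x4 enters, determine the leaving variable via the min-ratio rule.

Column x4 entries and ratios — x3: 0 ≤ 0, skip; w2: 12/5 = 12/5.
Smallest ratio is 12/5 in the row of w2, so w2 leaves.

w2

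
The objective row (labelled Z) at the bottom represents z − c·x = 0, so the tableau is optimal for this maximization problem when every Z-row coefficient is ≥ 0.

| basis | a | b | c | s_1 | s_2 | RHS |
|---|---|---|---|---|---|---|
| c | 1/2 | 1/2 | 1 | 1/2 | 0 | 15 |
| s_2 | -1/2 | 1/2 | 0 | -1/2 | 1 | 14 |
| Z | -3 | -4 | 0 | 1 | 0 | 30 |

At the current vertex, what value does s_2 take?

s_2 is basic (row 2); its value is the RHS of that row, 14.

14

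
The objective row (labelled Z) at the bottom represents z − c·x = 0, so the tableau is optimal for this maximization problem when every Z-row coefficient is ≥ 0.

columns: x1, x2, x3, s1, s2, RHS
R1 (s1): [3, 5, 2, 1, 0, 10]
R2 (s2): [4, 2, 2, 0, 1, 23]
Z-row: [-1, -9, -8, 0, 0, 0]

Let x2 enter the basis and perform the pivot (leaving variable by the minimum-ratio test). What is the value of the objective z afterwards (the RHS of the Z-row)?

18

Ratio test on column x2 — row 1: 10/5 = 2; row 2: 23/2 = 23/2. Minimum is 2 at row 1 (s1 leaves); pivot element 5.
Pivot on row 1; the Z-row RHS becomes 0 − (-9)·2 = 18.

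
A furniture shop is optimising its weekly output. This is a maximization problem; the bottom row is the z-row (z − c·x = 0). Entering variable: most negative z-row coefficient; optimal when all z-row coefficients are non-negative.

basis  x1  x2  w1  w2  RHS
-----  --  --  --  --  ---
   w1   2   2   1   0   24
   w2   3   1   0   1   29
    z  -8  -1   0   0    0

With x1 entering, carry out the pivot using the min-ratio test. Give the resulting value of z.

232/3

Ratio test on column x1 — row 1: 24/2 = 12; row 2: 29/3 = 29/3. Minimum is 29/3 at row 2 (w2 leaves); pivot element 3.
Pivot on row 2; the z-row RHS becomes 0 − (-8)·(29/3) = 232/3.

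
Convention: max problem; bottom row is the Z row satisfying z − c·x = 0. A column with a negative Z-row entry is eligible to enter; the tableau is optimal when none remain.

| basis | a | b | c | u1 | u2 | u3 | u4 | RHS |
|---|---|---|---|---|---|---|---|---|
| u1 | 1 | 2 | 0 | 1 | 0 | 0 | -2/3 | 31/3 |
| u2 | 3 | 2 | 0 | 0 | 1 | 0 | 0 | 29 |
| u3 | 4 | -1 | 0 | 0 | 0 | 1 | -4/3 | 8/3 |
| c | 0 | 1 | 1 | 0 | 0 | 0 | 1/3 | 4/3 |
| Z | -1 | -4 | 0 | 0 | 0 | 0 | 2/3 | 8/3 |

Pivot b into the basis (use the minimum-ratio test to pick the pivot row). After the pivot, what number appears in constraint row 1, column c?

-2

Ratio test on column b — row 1: (31/3)/2 = 31/6; row 2: 29/2 = 29/2; row 3: entry -1 ≤ 0; row 4: (4/3)/1 = 4/3. Minimum is 4/3 at row 4 (c leaves); pivot element 1.
Divide row 4 by 1; eliminate column b from the other rows.
Row 1 update in column c: 0 − 2·1 = -2.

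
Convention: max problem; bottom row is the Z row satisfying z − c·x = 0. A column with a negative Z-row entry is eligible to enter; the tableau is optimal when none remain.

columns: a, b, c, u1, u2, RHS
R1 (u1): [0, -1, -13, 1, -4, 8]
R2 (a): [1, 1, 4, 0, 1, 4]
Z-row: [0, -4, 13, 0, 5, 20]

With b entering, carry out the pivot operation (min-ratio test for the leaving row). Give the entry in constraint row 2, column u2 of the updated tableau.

Ratio test on column b — row 1: entry -1 ≤ 0; row 2: 4/1 = 4. Minimum is 4 at row 2 (a leaves); pivot element 1.
Divide row 2 by 1; eliminate column b from the other rows.
In the new row 2, the u2 entry is the old entry divided by the pivot: 1/1 = 1.

1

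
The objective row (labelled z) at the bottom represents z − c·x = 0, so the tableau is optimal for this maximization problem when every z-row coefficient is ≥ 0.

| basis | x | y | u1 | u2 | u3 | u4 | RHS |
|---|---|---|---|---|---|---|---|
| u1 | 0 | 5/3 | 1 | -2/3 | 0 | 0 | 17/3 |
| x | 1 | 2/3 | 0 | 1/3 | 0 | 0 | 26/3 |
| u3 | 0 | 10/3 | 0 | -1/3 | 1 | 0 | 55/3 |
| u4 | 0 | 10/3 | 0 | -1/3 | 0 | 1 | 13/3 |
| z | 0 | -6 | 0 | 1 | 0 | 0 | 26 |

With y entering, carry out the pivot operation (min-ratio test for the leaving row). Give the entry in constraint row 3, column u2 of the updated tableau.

Ratio test on column y — row 1: (17/3)/(5/3) = 17/5; row 2: (26/3)/(2/3) = 13; row 3: (55/3)/(10/3) = 11/2; row 4: (13/3)/(10/3) = 13/10. Minimum is 13/10 at row 4 (u4 leaves); pivot element 10/3.
Divide row 4 by 10/3; eliminate column y from the other rows.
Row 3 update in column u2: -1/3 − (10/3)·(-1/10) = 0.

0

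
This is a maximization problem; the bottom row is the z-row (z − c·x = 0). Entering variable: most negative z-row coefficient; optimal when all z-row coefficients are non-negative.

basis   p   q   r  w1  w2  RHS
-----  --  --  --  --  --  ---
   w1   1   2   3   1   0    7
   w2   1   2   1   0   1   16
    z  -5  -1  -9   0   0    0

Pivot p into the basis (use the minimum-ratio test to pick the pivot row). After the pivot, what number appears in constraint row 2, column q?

0

Ratio test on column p — row 1: 7/1 = 7; row 2: 16/1 = 16. Minimum is 7 at row 1 (w1 leaves); pivot element 1.
Divide row 1 by 1; eliminate column p from the other rows.
Row 2 update in column q: 2 − 1·2 = 0.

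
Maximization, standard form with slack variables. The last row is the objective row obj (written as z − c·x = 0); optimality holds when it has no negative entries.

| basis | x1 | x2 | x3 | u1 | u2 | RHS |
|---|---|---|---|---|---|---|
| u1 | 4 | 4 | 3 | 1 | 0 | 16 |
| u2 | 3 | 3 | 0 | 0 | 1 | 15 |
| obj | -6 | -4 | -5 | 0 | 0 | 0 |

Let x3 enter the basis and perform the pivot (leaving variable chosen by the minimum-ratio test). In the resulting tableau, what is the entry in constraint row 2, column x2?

3

Ratio test on column x3 — row 1: 16/3 = 16/3; row 2: entry 0 ≤ 0. Minimum is 16/3 at row 1 (u1 leaves); pivot element 3.
Divide row 1 by 3; eliminate column x3 from the other rows.
Row 2 update in column x2: 3 − 0·(4/3) = 3.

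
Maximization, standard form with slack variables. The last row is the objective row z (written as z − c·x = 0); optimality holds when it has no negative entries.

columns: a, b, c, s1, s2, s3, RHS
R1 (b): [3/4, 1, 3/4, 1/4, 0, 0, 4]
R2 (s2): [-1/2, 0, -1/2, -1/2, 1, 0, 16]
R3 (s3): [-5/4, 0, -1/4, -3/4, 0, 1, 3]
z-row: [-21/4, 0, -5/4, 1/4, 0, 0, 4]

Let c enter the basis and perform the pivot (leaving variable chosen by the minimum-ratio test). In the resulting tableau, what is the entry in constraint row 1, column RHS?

16/3

Ratio test on column c — row 1: 4/(3/4) = 16/3; row 2: entry -1/2 ≤ 0; row 3: entry -1/4 ≤ 0. Minimum is 16/3 at row 1 (b leaves); pivot element 3/4.
Divide row 1 by 3/4; eliminate column c from the other rows.
In the new row 1, the RHS entry is the old entry divided by the pivot: 4/(3/4) = 16/3.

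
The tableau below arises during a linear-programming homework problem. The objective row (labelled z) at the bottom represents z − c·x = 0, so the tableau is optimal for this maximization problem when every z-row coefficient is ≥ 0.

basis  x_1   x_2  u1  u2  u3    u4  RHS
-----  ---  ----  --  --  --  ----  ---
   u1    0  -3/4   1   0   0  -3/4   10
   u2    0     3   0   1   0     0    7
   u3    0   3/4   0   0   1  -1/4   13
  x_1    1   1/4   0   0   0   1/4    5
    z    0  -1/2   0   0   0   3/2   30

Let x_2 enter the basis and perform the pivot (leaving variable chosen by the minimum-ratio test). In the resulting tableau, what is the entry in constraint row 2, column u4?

0

Ratio test on column x_2 — row 1: entry -3/4 ≤ 0; row 2: 7/3 = 7/3; row 3: 13/(3/4) = 52/3; row 4: 5/(1/4) = 20. Minimum is 7/3 at row 2 (u2 leaves); pivot element 3.
Divide row 2 by 3; eliminate column x_2 from the other rows.
In the new row 2, the u4 entry is the old entry divided by the pivot: 0/3 = 0.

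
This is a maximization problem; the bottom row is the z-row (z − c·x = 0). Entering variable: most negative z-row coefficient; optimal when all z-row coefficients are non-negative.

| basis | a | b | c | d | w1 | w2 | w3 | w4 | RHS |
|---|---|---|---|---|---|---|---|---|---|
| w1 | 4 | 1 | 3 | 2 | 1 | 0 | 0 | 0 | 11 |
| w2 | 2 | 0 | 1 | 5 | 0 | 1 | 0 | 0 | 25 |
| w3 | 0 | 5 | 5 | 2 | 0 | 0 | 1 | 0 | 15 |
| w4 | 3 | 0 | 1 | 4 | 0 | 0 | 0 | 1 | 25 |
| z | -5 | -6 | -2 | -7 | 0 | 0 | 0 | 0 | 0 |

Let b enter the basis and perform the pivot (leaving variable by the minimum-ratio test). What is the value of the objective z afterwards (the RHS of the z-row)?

18

Ratio test on column b — row 1: 11/1 = 11; row 2: entry 0 ≤ 0; row 3: 15/5 = 3; row 4: entry 0 ≤ 0. Minimum is 3 at row 3 (w3 leaves); pivot element 5.
Pivot on row 3; the z-row RHS becomes 0 − (-6)·3 = 18.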